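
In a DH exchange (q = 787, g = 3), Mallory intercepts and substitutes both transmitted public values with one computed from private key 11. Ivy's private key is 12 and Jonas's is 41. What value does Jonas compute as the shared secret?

383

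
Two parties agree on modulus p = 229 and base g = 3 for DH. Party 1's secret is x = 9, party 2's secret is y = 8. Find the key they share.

Party 1 sends A = g^x mod p = 3^9 mod 229.
3^1 ≡ 3 (mod 229)
3^2 = (3^1)^2 ≡ 3^2 = 9 ≡ 9 (mod 229)
3^4 = (3^2)^2 ≡ 9^2 = 81 ≡ 81 (mod 229)
3^8 = (3^4)^2 ≡ 81^2 = 6561 ≡ 149 (mod 229)
3^9 = 3^8 · 3^1 ≡ 149 · 3 ≡ 218 (mod 229).
So A = 218. Party 2 then computes K = A^y mod p = 218^8 mod 229.
218^1 ≡ 218 (mod 229)
218^2 = (218^1)^2 ≡ 218^2 = 47524 ≡ 121 (mod 229)
218^4 = (218^2)^2 ≡ 121^2 = 14641 ≡ 214 (mod 229)
218^8 = (218^4)^2 ≡ 214^2 = 45796 ≡ 225 (mod 229)

225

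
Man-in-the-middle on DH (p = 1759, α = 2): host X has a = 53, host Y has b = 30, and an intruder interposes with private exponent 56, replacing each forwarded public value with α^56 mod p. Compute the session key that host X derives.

1692

Host X receives an intruder's public value M = 2^56 mod 1759 instead of the honest one.
2^1 ≡ 2 (mod 1759)
2^2 = (2^1)^2 ≡ 2^2 = 4 ≡ 4 (mod 1759)
2^4 = (2^2)^2 ≡ 4^2 = 16 ≡ 16 (mod 1759)
2^8 = (2^4)^2 ≡ 16^2 = 256 ≡ 256 (mod 1759)
2^16 = (2^8)^2 ≡ 256^2 = 65536 ≡ 453 (mod 1759)
2^32 = (2^16)^2 ≡ 453^2 = 205209 ≡ 1165 (mod 1759)
2^56 = 2^32 · 2^16 · 2^8 ≡ 1165 · 453 · 256 ≡ 966 (mod 1759).
So M = 966. Host X computes K = M^53 mod 1759.
966^1 ≡ 966 (mod 1759)
966^2 = (966^1)^2 ≡ 966^2 = 933156 ≡ 886 (mod 1759)
966^4 = (966^2)^2 ≡ 886^2 = 784996 ≡ 482 (mod 1759)
966^8 = (966^4)^2 ≡ 482^2 = 232324 ≡ 136 (mod 1759)
966^16 = (966^8)^2 ≡ 136^2 = 18496 ≡ 906 (mod 1759)
966^32 = (966^16)^2 ≡ 906^2 = 820836 ≡ 1142 (mod 1759)
966^53 = 966^32 · 966^16 · 966^4 · 966^1 ≡ 1142 · 906 · 482 · 966 ≡ 1692 (mod 1759).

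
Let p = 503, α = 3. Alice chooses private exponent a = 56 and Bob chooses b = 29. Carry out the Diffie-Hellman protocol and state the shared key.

Bob sends B = α^b mod p = 3^29 mod 503.
3^1 ≡ 3 (mod 503)
3^2 = (3^1)^2 ≡ 3^2 = 9 ≡ 9 (mod 503)
3^4 = (3^2)^2 ≡ 9^2 = 81 ≡ 81 (mod 503)
3^8 = (3^4)^2 ≡ 81^2 = 6561 ≡ 22 (mod 503)
3^16 = (3^8)^2 ≡ 22^2 = 484 ≡ 484 (mod 503)
3^29 = 3^16 · 3^8 · 3^4 · 3^1 ≡ 484 · 22 · 81 · 3 ≡ 32 (mod 503).
So B = 32. Alice then computes K = B^a mod p = 32^56 mod 503.
32^1 ≡ 32 (mod 503)
32^2 = (32^1)^2 ≡ 32^2 = 1024 ≡ 18 (mod 503)
32^4 = (32^2)^2 ≡ 18^2 = 324 ≡ 324 (mod 503)
32^8 = (32^4)^2 ≡ 324^2 = 104976 ≡ 352 (mod 503)
32^16 = (32^8)^2 ≡ 352^2 = 123904 ≡ 166 (mod 503)
32^32 = (32^16)^2 ≡ 166^2 = 27556 ≡ 394 (mod 503)
32^56 = 32^32 · 32^16 · 32^8 ≡ 394 · 166 · 352 ≡ 401 (mod 503).

401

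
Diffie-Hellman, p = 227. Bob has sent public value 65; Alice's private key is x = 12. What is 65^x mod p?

97

Shared key K = 65^12 mod 227.
65^1 ≡ 65 (mod 227)
65^2 = (65^1)^2 ≡ 65^2 = 4225 ≡ 139 (mod 227)
65^4 = (65^2)^2 ≡ 139^2 = 19321 ≡ 26 (mod 227)
65^8 = (65^4)^2 ≡ 26^2 = 676 ≡ 222 (mod 227)
65^12 = 65^8 · 65^4 ≡ 222 · 26 ≡ 97 (mod 227).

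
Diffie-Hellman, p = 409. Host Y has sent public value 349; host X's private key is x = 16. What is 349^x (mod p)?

85

Shared key K = 349^16 mod 409.
349^1 ≡ 349 (mod 409)
349^2 = (349^1)^2 ≡ 349^2 = 121801 ≡ 328 (mod 409)
349^4 = (349^2)^2 ≡ 328^2 = 107584 ≡ 17 (mod 409)
349^8 = (349^4)^2 ≡ 17^2 = 289 ≡ 289 (mod 409)
349^16 = (349^8)^2 ≡ 289^2 = 83521 ≡ 85 (mod 409)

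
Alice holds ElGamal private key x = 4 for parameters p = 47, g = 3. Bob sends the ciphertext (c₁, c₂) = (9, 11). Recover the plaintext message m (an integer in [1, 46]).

39

Shared mask s = c₁^x mod p = 9^4 mod 47.
9^1 ≡ 9 (mod 47)
9^2 = (9^1)^2 ≡ 9^2 = 81 ≡ 34 (mod 47)
9^4 = (9^2)^2 ≡ 34^2 = 1156 ≡ 28 (mod 47)
So s = 28; s⁻¹ ≡ 42 (mod 47).
m = c₂ · s⁻¹ mod 47 = 11 · 42 mod 47 = 39.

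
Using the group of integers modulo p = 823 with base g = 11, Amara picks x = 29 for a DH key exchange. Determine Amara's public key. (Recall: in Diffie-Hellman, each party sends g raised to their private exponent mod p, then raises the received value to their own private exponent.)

Public value = 11^29 mod 823.
11^1 ≡ 11 (mod 823)
11^2 = (11^1)^2 ≡ 11^2 = 121 ≡ 121 (mod 823)
11^4 = (11^2)^2 ≡ 121^2 = 14641 ≡ 650 (mod 823)
11^8 = (11^4)^2 ≡ 650^2 = 422500 ≡ 301 (mod 823)
11^16 = (11^8)^2 ≡ 301^2 = 90601 ≡ 71 (mod 823)
11^29 = 11^16 · 11^8 · 11^4 · 11^1 ≡ 71 · 301 · 650 · 11 ≡ 355 (mod 823).

355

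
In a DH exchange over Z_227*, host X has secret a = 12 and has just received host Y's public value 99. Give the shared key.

196

Shared key K = 99^12 mod 227.
99^1 ≡ 99 (mod 227)
99^2 = (99^1)^2 ≡ 99^2 = 9801 ≡ 40 (mod 227)
99^4 = (99^2)^2 ≡ 40^2 = 1600 ≡ 11 (mod 227)
99^8 = (99^4)^2 ≡ 11^2 = 121 ≡ 121 (mod 227)
99^12 = 99^8 · 99^4 ≡ 121 · 11 ≡ 196 (mod 227).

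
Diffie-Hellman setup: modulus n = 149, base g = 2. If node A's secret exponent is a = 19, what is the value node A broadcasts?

106

Public value = 2^19 (mod 149).
2^1 ≡ 2 (mod 149)
2^2 = (2^1)^2 ≡ 2^2 = 4 ≡ 4 (mod 149)
2^4 = (2^2)^2 ≡ 4^2 = 16 ≡ 16 (mod 149)
2^8 = (2^4)^2 ≡ 16^2 = 256 ≡ 107 (mod 149)
2^16 = (2^8)^2 ≡ 107^2 = 11449 ≡ 125 (mod 149)
2^19 = 2^16 · 2^2 · 2^1 ≡ 125 · 4 · 2 ≡ 106 (mod 149).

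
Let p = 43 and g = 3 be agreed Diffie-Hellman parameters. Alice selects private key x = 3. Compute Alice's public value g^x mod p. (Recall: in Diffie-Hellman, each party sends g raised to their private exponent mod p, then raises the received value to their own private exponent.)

Public value = 3^3 mod 43.
3^1 ≡ 3 (mod 43)
3^2 = (3^1)^2 ≡ 3^2 = 9 ≡ 9 (mod 43)
3^3 = 3^2 · 3^1 ≡ 9 · 3 ≡ 27 (mod 43).

27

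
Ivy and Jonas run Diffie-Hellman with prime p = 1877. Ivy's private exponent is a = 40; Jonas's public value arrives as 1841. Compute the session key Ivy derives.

1078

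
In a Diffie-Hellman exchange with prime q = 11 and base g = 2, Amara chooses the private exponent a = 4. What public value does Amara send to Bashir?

5

Public value = 2^4 mod 11.
2^1 ≡ 2 (mod 11)
2^2 = (2^1)^2 ≡ 2^2 = 4 ≡ 4 (mod 11)
2^4 = (2^2)^2 ≡ 4^2 = 16 ≡ 5 (mod 11)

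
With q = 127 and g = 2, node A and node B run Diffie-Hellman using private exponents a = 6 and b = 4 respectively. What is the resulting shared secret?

8

Node A sends A = g^a mod q = 2^6 mod 127.
2^1 ≡ 2 (mod 127)
2^2 = (2^1)^2 ≡ 2^2 = 4 ≡ 4 (mod 127)
2^4 = (2^2)^2 ≡ 4^2 = 16 ≡ 16 (mod 127)
2^6 = 2^4 · 2^2 ≡ 16 · 4 ≡ 64 (mod 127).
So A = 64. Node B then computes K = A^b mod q = 64^4 mod 127.
64^1 ≡ 64 (mod 127)
64^2 = (64^1)^2 ≡ 64^2 = 4096 ≡ 32 (mod 127)
64^4 = (64^2)^2 ≡ 32^2 = 1024 ≡ 8 (mod 127)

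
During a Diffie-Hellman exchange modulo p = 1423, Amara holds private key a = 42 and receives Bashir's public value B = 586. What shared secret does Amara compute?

779

Shared key K = 586^42 mod 1423.
586^1 ≡ 586 (mod 1423)
586^2 = (586^1)^2 ≡ 586^2 = 343396 ≡ 453 (mod 1423)
586^4 = (586^2)^2 ≡ 453^2 = 205209 ≡ 297 (mod 1423)
586^8 = (586^4)^2 ≡ 297^2 = 88209 ≡ 1406 (mod 1423)
586^16 = (586^8)^2 ≡ 1406^2 = 1976836 ≡ 289 (mod 1423)
586^32 = (586^16)^2 ≡ 289^2 = 83521 ≡ 987 (mod 1423)
586^42 = 586^32 · 586^8 · 586^2 ≡ 987 · 1406 · 453 ≡ 779 (mod 1423).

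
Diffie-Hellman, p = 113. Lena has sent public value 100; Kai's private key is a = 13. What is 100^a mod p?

Shared key K = 100^13 mod 113.
100^1 ≡ 100 (mod 113)
100^2 = (100^1)^2 ≡ 100^2 = 10000 ≡ 56 (mod 113)
100^4 = (100^2)^2 ≡ 56^2 = 3136 ≡ 85 (mod 113)
100^8 = (100^4)^2 ≡ 85^2 = 7225 ≡ 106 (mod 113)
100^13 = 100^8 · 100^4 · 100^1 ≡ 106 · 85 · 100 ≡ 51 (mod 113).

51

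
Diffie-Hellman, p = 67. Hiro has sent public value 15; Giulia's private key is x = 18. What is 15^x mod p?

62

Shared key K = 15^18 mod 67.
15^1 ≡ 15 (mod 67)
15^2 = (15^1)^2 ≡ 15^2 = 225 ≡ 24 (mod 67)
15^4 = (15^2)^2 ≡ 24^2 = 576 ≡ 40 (mod 67)
15^8 = (15^4)^2 ≡ 40^2 = 1600 ≡ 59 (mod 67)
15^16 = (15^8)^2 ≡ 59^2 = 3481 ≡ 64 (mod 67)
15^18 = 15^16 · 15^2 ≡ 64 · 24 ≡ 62 (mod 67).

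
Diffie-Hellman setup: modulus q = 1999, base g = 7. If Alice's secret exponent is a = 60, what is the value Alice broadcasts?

250

Public value = 7^60 mod 1999.
7^1 ≡ 7 (mod 1999)
7^2 = (7^1)^2 ≡ 7^2 = 49 ≡ 49 (mod 1999)
7^4 = (7^2)^2 ≡ 49^2 = 2401 ≡ 402 (mod 1999)
7^8 = (7^4)^2 ≡ 402^2 = 161604 ≡ 1684 (mod 1999)
7^16 = (7^8)^2 ≡ 1684^2 = 2835856 ≡ 1274 (mod 1999)
7^32 = (7^16)^2 ≡ 1274^2 = 1623076 ≡ 1887 (mod 1999)
7^60 = 7^32 · 7^16 · 7^8 · 7^4 ≡ 1887 · 1274 · 1684 · 402 ≡ 250 (mod 1999).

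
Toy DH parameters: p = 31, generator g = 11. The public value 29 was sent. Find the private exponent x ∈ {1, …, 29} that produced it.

Try successive powers of 11 modulo 31:
11^1 ≡ 11
11^2 ≡ 28
11^3 ≡ 29
Found: x = 3.

3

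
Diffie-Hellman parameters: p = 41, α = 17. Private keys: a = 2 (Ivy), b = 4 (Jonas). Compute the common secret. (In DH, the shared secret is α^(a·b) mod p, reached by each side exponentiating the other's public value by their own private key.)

16

Ivy sends A = α^a mod p = 17^2 mod 41.
17^1 ≡ 17 (mod 41)
17^2 = (17^1)^2 ≡ 17^2 = 289 ≡ 2 (mod 41)
So A = 2. Jonas then computes K = A^b mod p = 2^4 mod 41.
2^1 ≡ 2 (mod 41)
2^2 = (2^1)^2 ≡ 2^2 = 4 ≡ 4 (mod 41)
2^4 = (2^2)^2 ≡ 4^2 = 16 ≡ 16 (mod 41)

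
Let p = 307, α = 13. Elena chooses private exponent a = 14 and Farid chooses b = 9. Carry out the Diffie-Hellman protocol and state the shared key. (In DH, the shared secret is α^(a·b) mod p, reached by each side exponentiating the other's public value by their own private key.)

Farid sends B = α^b mod p = 13^9 mod 307.
13^1 ≡ 13 (mod 307)
13^2 = (13^1)^2 ≡ 13^2 = 169 ≡ 169 (mod 307)
13^4 = (13^2)^2 ≡ 169^2 = 28561 ≡ 10 (mod 307)
13^8 = (13^4)^2 ≡ 10^2 = 100 ≡ 100 (mod 307)
13^9 = 13^8 · 13^1 ≡ 100 · 13 ≡ 72 (mod 307).
So B = 72. Elena then computes K = B^a mod p = 72^14 mod 307.
72^1 ≡ 72 (mod 307)
72^2 = (72^1)^2 ≡ 72^2 = 5184 ≡ 272 (mod 307)
72^4 = (72^2)^2 ≡ 272^2 = 73984 ≡ 304 (mod 307)
72^8 = (72^4)^2 ≡ 304^2 = 92416 ≡ 9 (mod 307)
72^14 = 72^8 · 72^4 · 72^2 ≡ 9 · 304 · 272 ≡ 24 (mod 307).

24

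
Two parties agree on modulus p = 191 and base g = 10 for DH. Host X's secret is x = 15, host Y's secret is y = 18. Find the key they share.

Host Y sends B = g^y mod p = 10^18 mod 191.
10^1 ≡ 10 (mod 191)
10^2 = (10^1)^2 ≡ 10^2 = 100 ≡ 100 (mod 191)
10^4 = (10^2)^2 ≡ 100^2 = 10000 ≡ 68 (mod 191)
10^8 = (10^4)^2 ≡ 68^2 = 4624 ≡ 40 (mod 191)
10^16 = (10^8)^2 ≡ 40^2 = 1600 ≡ 72 (mod 191)
10^18 = 10^16 · 10^2 ≡ 72 · 100 ≡ 133 (mod 191).
So B = 133. Host X then computes K = B^x mod p = 133^15 mod 191.
133^1 ≡ 133 (mod 191)
133^2 = (133^1)^2 ≡ 133^2 = 17689 ≡ 117 (mod 191)
133^4 = (133^2)^2 ≡ 117^2 = 13689 ≡ 128 (mod 191)
133^8 = (133^4)^2 ≡ 128^2 = 16384 ≡ 149 (mod 191)
133^15 = 133^8 · 133^4 · 133^2 · 133^1 ≡ 149 · 128 · 117 · 133 ≡ 154 (mod 191).

154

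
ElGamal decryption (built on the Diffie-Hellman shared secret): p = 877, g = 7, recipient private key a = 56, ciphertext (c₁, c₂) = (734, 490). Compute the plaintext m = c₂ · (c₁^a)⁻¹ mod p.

710

Shared mask s = c₁^a mod p = 734^56 mod 877.
734^1 ≡ 734 (mod 877)
734^2 = (734^1)^2 ≡ 734^2 = 538756 ≡ 278 (mod 877)
734^4 = (734^2)^2 ≡ 278^2 = 77284 ≡ 108 (mod 877)
734^8 = (734^4)^2 ≡ 108^2 = 11664 ≡ 263 (mod 877)
734^16 = (734^8)^2 ≡ 263^2 = 69169 ≡ 763 (mod 877)
734^32 = (734^16)^2 ≡ 763^2 = 582169 ≡ 718 (mod 877)
734^56 = 734^32 · 734^16 · 734^8 ≡ 718 · 763 · 263 ≡ 643 (mod 877).
So s = 643; s⁻¹ ≡ 431 (mod 877).
m = c₂ · s⁻¹ mod 877 = 490 · 431 mod 877 = 710.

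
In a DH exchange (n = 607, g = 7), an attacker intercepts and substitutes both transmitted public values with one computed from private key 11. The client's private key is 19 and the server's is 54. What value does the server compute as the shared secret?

The server receives an attacker's public value M = 7^11 mod 607 instead of the honest one.
7^1 ≡ 7 (mod 607)
7^2 = (7^1)^2 ≡ 7^2 = 49 ≡ 49 (mod 607)
7^4 = (7^2)^2 ≡ 49^2 = 2401 ≡ 580 (mod 607)
7^8 = (7^4)^2 ≡ 580^2 = 336400 ≡ 122 (mod 607)
7^11 = 7^8 · 7^2 · 7^1 ≡ 122 · 49 · 7 ≡ 570 (mod 607).
So M = 570. The server computes K = M^54 mod 607.
570^1 ≡ 570 (mod 607)
570^2 = (570^1)^2 ≡ 570^2 = 324900 ≡ 155 (mod 607)
570^4 = (570^2)^2 ≡ 155^2 = 24025 ≡ 352 (mod 607)
570^8 = (570^4)^2 ≡ 352^2 = 123904 ≡ 76 (mod 607)
570^16 = (570^8)^2 ≡ 76^2 = 5776 ≡ 313 (mod 607)
570^32 = (570^16)^2 ≡ 313^2 = 97969 ≡ 242 (mod 607)
570^54 = 570^32 · 570^16 · 570^4 · 570^2 ≡ 242 · 313 · 352 · 155 ≡ 532 (mod 607).

532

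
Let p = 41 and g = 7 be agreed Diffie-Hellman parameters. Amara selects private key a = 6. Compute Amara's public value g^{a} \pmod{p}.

Public value = 7^{6} \pmod{41}.
7^1 ≡ 7 (mod 41)
7^2 = (7^1)^2 ≡ 7^2 = 49 ≡ 8 (mod 41)
7^4 = (7^2)^2 ≡ 8^2 = 64 ≡ 23 (mod 41)
7^6 = 7^4 · 7^2 ≡ 23 · 8 ≡ 20 (mod 41).

20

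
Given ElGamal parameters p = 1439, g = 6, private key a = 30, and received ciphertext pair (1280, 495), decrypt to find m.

Shared mask s = c₁^a mod p = 1280^30 mod 1439.
1280^1 ≡ 1280 (mod 1439)
1280^2 = (1280^1)^2 ≡ 1280^2 = 1638400 ≡ 818 (mod 1439)
1280^4 = (1280^2)^2 ≡ 818^2 = 669124 ≡ 1428 (mod 1439)
1280^8 = (1280^4)^2 ≡ 1428^2 = 2039184 ≡ 121 (mod 1439)
1280^16 = (1280^8)^2 ≡ 121^2 = 14641 ≡ 251 (mod 1439)
1280^30 = 1280^16 · 1280^8 · 1280^4 · 1280^2 ≡ 251 · 121 · 1428 · 818 ≡ 793 (mod 1439).
So s = 793; s⁻¹ ≡ 372 (mod 1439).
m = c₂ · s⁻¹ mod 1439 = 495 · 372 mod 1439 = 1387.

1387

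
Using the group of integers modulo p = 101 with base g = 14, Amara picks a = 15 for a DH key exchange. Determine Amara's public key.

Public value = 14^15 mod 101.
14^1 ≡ 14 (mod 101)
14^2 = (14^1)^2 ≡ 14^2 = 196 ≡ 95 (mod 101)
14^4 = (14^2)^2 ≡ 95^2 = 9025 ≡ 36 (mod 101)
14^8 = (14^4)^2 ≡ 36^2 = 1296 ≡ 84 (mod 101)
14^15 = 14^8 · 14^4 · 14^2 · 14^1 ≡ 84 · 36 · 95 · 14 ≡ 100 (mod 101).

100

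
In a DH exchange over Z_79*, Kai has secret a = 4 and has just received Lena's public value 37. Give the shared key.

44

Shared key K = 37^4 mod 79.
37^1 ≡ 37 (mod 79)
37^2 = (37^1)^2 ≡ 37^2 = 1369 ≡ 26 (mod 79)
37^4 = (37^2)^2 ≡ 26^2 = 676 ≡ 44 (mod 79)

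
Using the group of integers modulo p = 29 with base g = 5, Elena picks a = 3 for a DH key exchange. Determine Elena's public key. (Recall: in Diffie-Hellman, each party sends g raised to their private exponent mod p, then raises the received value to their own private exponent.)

Public value = 5^{3} \pmod{29}.
5^1 ≡ 5 (mod 29)
5^2 = (5^1)^2 ≡ 5^2 = 25 ≡ 25 (mod 29)
5^3 = 5^2 · 5^1 ≡ 25 · 5 ≡ 9 (mod 29).

9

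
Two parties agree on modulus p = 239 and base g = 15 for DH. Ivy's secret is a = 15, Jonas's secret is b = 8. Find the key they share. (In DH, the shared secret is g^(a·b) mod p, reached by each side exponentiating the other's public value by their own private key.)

15

Jonas sends B = g^b mod p = 15^8 mod 239.
15^1 ≡ 15 (mod 239)
15^2 = (15^1)^2 ≡ 15^2 = 225 ≡ 225 (mod 239)
15^4 = (15^2)^2 ≡ 225^2 = 50625 ≡ 196 (mod 239)
15^8 = (15^4)^2 ≡ 196^2 = 38416 ≡ 176 (mod 239)
So B = 176. Ivy then computes K = B^a mod p = 176^15 mod 239.
176^1 ≡ 176 (mod 239)
176^2 = (176^1)^2 ≡ 176^2 = 30976 ≡ 145 (mod 239)
176^4 = (176^2)^2 ≡ 145^2 = 21025 ≡ 232 (mod 239)
176^8 = (176^4)^2 ≡ 232^2 = 53824 ≡ 49 (mod 239)
176^15 = 176^8 · 176^4 · 176^2 · 176^1 ≡ 49 · 232 · 145 · 176 ≡ 15 (mod 239).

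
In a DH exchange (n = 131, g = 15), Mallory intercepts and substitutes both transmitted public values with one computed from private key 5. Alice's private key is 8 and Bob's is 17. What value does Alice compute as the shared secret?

84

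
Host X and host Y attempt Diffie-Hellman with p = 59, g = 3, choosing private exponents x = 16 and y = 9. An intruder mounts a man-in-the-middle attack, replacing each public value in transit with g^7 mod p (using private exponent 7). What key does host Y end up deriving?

Host Y receives an intruder's public value M = 3^7 mod 59 instead of the honest one.
3^1 ≡ 3 (mod 59)
3^2 = (3^1)^2 ≡ 3^2 = 9 ≡ 9 (mod 59)
3^4 = (3^2)^2 ≡ 9^2 = 81 ≡ 22 (mod 59)
3^7 = 3^4 · 3^2 · 3^1 ≡ 22 · 9 · 3 ≡ 4 (mod 59).
So M = 4. Host Y computes K = M^9 mod 59.
4^1 ≡ 4 (mod 59)
4^2 = (4^1)^2 ≡ 4^2 = 16 ≡ 16 (mod 59)
4^4 = (4^2)^2 ≡ 16^2 = 256 ≡ 20 (mod 59)
4^8 = (4^4)^2 ≡ 20^2 = 400 ≡ 46 (mod 59)
4^9 = 4^8 · 4^1 ≡ 46 · 4 ≡ 7 (mod 59).

7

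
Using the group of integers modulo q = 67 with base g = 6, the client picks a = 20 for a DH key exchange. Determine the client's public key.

Public value = 6^20 mod 67.
6^1 ≡ 6 (mod 67)
6^2 = (6^1)^2 ≡ 6^2 = 36 ≡ 36 (mod 67)
6^4 = (6^2)^2 ≡ 36^2 = 1296 ≡ 23 (mod 67)
6^8 = (6^4)^2 ≡ 23^2 = 529 ≡ 60 (mod 67)
6^16 = (6^8)^2 ≡ 60^2 = 3600 ≡ 49 (mod 67)
6^20 = 6^16 · 6^4 ≡ 49 · 23 ≡ 55 (mod 67).

55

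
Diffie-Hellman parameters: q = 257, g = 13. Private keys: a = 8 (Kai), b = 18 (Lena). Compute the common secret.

193

Lena sends B = g^b mod q = 13^18 mod 257.
13^1 ≡ 13 (mod 257)
13^2 = (13^1)^2 ≡ 13^2 = 169 ≡ 169 (mod 257)
13^4 = (13^2)^2 ≡ 169^2 = 28561 ≡ 34 (mod 257)
13^8 = (13^4)^2 ≡ 34^2 = 1156 ≡ 128 (mod 257)
13^16 = (13^8)^2 ≡ 128^2 = 16384 ≡ 193 (mod 257)
13^18 = 13^16 · 13^2 ≡ 193 · 169 ≡ 235 (mod 257).
So B = 235. Kai then computes K = B^a mod q = 235^8 mod 257.
235^1 ≡ 235 (mod 257)
235^2 = (235^1)^2 ≡ 235^2 = 55225 ≡ 227 (mod 257)
235^4 = (235^2)^2 ≡ 227^2 = 51529 ≡ 129 (mod 257)
235^8 = (235^4)^2 ≡ 129^2 = 16641 ≡ 193 (mod 257)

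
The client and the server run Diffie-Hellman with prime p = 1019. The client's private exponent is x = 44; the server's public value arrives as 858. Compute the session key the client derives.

283

Shared key K = 858^44 mod 1019.
858^1 ≡ 858 (mod 1019)
858^2 = (858^1)^2 ≡ 858^2 = 736164 ≡ 446 (mod 1019)
858^4 = (858^2)^2 ≡ 446^2 = 198916 ≡ 211 (mod 1019)
858^8 = (858^4)^2 ≡ 211^2 = 44521 ≡ 704 (mod 1019)
858^16 = (858^8)^2 ≡ 704^2 = 495616 ≡ 382 (mod 1019)
858^32 = (858^16)^2 ≡ 382^2 = 145924 ≡ 207 (mod 1019)
858^44 = 858^32 · 858^8 · 858^4 ≡ 207 · 704 · 211 ≡ 283 (mod 1019).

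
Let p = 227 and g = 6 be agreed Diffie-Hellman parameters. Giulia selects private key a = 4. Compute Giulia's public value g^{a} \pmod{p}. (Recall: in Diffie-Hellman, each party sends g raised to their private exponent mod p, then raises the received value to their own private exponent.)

161

Public value = 6^{4} \pmod{227}.
6^1 ≡ 6 (mod 227)
6^2 = (6^1)^2 ≡ 6^2 = 36 ≡ 36 (mod 227)
6^4 = (6^2)^2 ≡ 36^2 = 1296 ≡ 161 (mod 227)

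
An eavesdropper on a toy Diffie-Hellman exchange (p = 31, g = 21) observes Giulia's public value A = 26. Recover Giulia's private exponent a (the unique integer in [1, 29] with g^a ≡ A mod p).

Try successive powers of 21 modulo 31:
21^1 ≡ 21
21^2 ≡ 7
21^3 ≡ 23
21^4 ≡ 18
21^5 ≡ 6
21^6 ≡ 2
21^7 ≡ 11
21^8 ≡ 14
21^9 ≡ 15
21^10 ≡ 5
21^11 ≡ 12
21^12 ≡ 4
21^13 ≡ 22
21^14 ≡ 28
21^15 ≡ 30
21^16 ≡ 10
21^17 ≡ 24
21^18 ≡ 8
21^19 ≡ 13
21^20 ≡ 25
21^21 ≡ 29
21^22 ≡ 20
21^23 ≡ 17
21^24 ≡ 16
21^25 ≡ 26
Found: a = 25.

25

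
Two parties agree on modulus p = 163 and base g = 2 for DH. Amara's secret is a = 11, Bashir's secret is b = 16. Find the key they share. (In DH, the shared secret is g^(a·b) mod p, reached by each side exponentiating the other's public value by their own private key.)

Bashir sends B = g^b mod p = 2^16 mod 163.
2^1 ≡ 2 (mod 163)
2^2 = (2^1)^2 ≡ 2^2 = 4 ≡ 4 (mod 163)
2^4 = (2^2)^2 ≡ 4^2 = 16 ≡ 16 (mod 163)
2^8 = (2^4)^2 ≡ 16^2 = 256 ≡ 93 (mod 163)
2^16 = (2^8)^2 ≡ 93^2 = 8649 ≡ 10 (mod 163)
So B = 10. Amara then computes K = B^a mod p = 10^11 mod 163.
10^1 ≡ 10 (mod 163)
10^2 = (10^1)^2 ≡ 10^2 = 100 ≡ 100 (mod 163)
10^4 = (10^2)^2 ≡ 100^2 = 10000 ≡ 57 (mod 163)
10^8 = (10^4)^2 ≡ 57^2 = 3249 ≡ 152 (mod 163)
10^11 = 10^8 · 10^2 · 10^1 ≡ 152 · 100 · 10 ≡ 84 (mod 163).

84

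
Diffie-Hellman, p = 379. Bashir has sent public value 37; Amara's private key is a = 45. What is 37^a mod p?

94

Shared key K = 37^45 mod 379.
37^1 ≡ 37 (mod 379)
37^2 = (37^1)^2 ≡ 37^2 = 1369 ≡ 232 (mod 379)
37^4 = (37^2)^2 ≡ 232^2 = 53824 ≡ 6 (mod 379)
37^8 = (37^4)^2 ≡ 6^2 = 36 ≡ 36 (mod 379)
37^16 = (37^8)^2 ≡ 36^2 = 1296 ≡ 159 (mod 379)
37^32 = (37^16)^2 ≡ 159^2 = 25281 ≡ 267 (mod 379)
37^45 = 37^32 · 37^8 · 37^4 · 37^1 ≡ 267 · 36 · 6 · 37 ≡ 94 (mod 379).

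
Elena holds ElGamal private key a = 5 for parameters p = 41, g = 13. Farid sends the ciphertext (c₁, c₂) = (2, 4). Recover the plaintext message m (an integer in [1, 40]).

36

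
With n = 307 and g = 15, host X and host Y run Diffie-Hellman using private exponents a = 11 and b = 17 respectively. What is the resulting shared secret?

Host X sends A = g^a mod n = 15^11 mod 307.
15^1 ≡ 15 (mod 307)
15^2 = (15^1)^2 ≡ 15^2 = 225 ≡ 225 (mod 307)
15^4 = (15^2)^2 ≡ 225^2 = 50625 ≡ 277 (mod 307)
15^8 = (15^4)^2 ≡ 277^2 = 76729 ≡ 286 (mod 307)
15^11 = 15^8 · 15^2 · 15^1 ≡ 286 · 225 · 15 ≡ 42 (mod 307).
So A = 42. Host Y then computes K = A^b mod n = 42^17 mod 307.
42^1 ≡ 42 (mod 307)
42^2 = (42^1)^2 ≡ 42^2 = 1764 ≡ 229 (mod 307)
42^4 = (42^2)^2 ≡ 229^2 = 52441 ≡ 251 (mod 307)
42^8 = (42^4)^2 ≡ 251^2 = 63001 ≡ 66 (mod 307)
42^16 = (42^8)^2 ≡ 66^2 = 4356 ≡ 58 (mod 307)
42^17 = 42^16 · 42^1 ≡ 58 · 42 ≡ 287 (mod 307).

287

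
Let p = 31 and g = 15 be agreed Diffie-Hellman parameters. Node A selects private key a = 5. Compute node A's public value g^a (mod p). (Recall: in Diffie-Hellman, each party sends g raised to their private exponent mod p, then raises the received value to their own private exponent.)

30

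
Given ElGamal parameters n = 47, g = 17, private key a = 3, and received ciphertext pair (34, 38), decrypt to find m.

11

Shared mask s = c₁^a mod n = 34^3 mod 47.
34^1 ≡ 34 (mod 47)
34^2 = (34^1)^2 ≡ 34^2 = 1156 ≡ 28 (mod 47)
34^3 = 34^2 · 34^1 ≡ 28 · 34 ≡ 12 (mod 47).
So s = 12; s⁻¹ ≡ 4 (mod 47).
m = c₂ · s⁻¹ mod 47 = 38 · 4 mod 47 = 11.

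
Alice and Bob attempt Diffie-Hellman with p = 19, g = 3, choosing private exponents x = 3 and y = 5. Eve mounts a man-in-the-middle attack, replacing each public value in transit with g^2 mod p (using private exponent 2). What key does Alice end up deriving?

Alice receives Eve's public value M = 3^2 mod 19 instead of the honest one.
3^1 ≡ 3 (mod 19)
3^2 = (3^1)^2 ≡ 3^2 = 9 ≡ 9 (mod 19)
So M = 9. Alice computes K = M^3 mod 19.
9^1 ≡ 9 (mod 19)
9^2 = (9^1)^2 ≡ 9^2 = 81 ≡ 5 (mod 19)
9^3 = 9^2 · 9^1 ≡ 5 · 9 ≡ 7 (mod 19).

7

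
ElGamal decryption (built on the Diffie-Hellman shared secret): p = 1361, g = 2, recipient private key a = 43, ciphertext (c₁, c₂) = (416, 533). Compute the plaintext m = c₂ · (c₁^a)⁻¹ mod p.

Shared mask s = c₁^a mod p = 416^43 mod 1361.
416^1 ≡ 416 (mod 1361)
416^2 = (416^1)^2 ≡ 416^2 = 173056 ≡ 209 (mod 1361)
416^4 = (416^2)^2 ≡ 209^2 = 43681 ≡ 129 (mod 1361)
416^8 = (416^4)^2 ≡ 129^2 = 16641 ≡ 309 (mod 1361)
416^16 = (416^8)^2 ≡ 309^2 = 95481 ≡ 211 (mod 1361)
416^32 = (416^16)^2 ≡ 211^2 = 44521 ≡ 969 (mod 1361)
416^43 = 416^32 · 416^8 · 416^2 · 416^1 ≡ 969 · 309 · 209 · 416 ≡ 1201 (mod 1361).
So s = 1201; s⁻¹ ≡ 689 (mod 1361).
m = c₂ · s⁻¹ mod 1361 = 533 · 689 mod 1361 = 1128.

1128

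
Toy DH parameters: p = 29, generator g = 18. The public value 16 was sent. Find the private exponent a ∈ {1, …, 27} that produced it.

Try successive powers of 18 modulo 29:
18^1 ≡ 18
18^2 ≡ 5
18^3 ≡ 3
18^4 ≡ 25
18^5 ≡ 15
18^6 ≡ 9
18^7 ≡ 17
18^8 ≡ 16
Found: a = 8.

8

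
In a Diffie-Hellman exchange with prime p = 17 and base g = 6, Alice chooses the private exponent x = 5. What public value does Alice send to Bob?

7

Public value = 6^5 mod 17.
6^1 ≡ 6 (mod 17)
6^2 = (6^1)^2 ≡ 6^2 = 36 ≡ 2 (mod 17)
6^4 = (6^2)^2 ≡ 2^2 = 4 ≡ 4 (mod 17)
6^5 = 6^4 · 6^1 ≡ 4 · 6 ≡ 7 (mod 17).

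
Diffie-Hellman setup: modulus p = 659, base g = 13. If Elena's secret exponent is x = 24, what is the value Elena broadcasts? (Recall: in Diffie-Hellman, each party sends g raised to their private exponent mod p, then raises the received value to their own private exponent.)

Public value = 13^{24} \pmod{659}.
13^1 ≡ 13 (mod 659)
13^2 = (13^1)^2 ≡ 13^2 = 169 ≡ 169 (mod 659)
13^4 = (13^2)^2 ≡ 169^2 = 28561 ≡ 224 (mod 659)
13^8 = (13^4)^2 ≡ 224^2 = 50176 ≡ 92 (mod 659)
13^16 = (13^8)^2 ≡ 92^2 = 8464 ≡ 556 (mod 659)
13^24 = 13^16 · 13^8 ≡ 556 · 92 ≡ 409 (mod 659).

409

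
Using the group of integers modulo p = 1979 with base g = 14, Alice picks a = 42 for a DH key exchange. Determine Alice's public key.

Public value = 14^42 mod 1979.
14^1 ≡ 14 (mod 1979)
14^2 = (14^1)^2 ≡ 14^2 = 196 ≡ 196 (mod 1979)
14^4 = (14^2)^2 ≡ 196^2 = 38416 ≡ 815 (mod 1979)
14^8 = (14^4)^2 ≡ 815^2 = 664225 ≡ 1260 (mod 1979)
14^16 = (14^8)^2 ≡ 1260^2 = 1587600 ≡ 442 (mod 1979)
14^32 = (14^16)^2 ≡ 442^2 = 195364 ≡ 1422 (mod 1979)
14^42 = 14^32 · 14^8 · 14^2 ≡ 1422 · 1260 · 196 ≡ 1591 (mod 1979).

1591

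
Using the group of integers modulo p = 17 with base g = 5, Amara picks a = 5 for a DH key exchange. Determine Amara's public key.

Public value = 5^5 mod 17.
5^1 ≡ 5 (mod 17)
5^2 = (5^1)^2 ≡ 5^2 = 25 ≡ 8 (mod 17)
5^4 = (5^2)^2 ≡ 8^2 = 64 ≡ 13 (mod 17)
5^5 = 5^4 · 5^1 ≡ 13 · 5 ≡ 14 (mod 17).

14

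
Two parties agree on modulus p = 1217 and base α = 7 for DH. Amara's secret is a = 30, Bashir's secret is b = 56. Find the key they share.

Bashir sends B = α^b mod p = 7^56 mod 1217.
7^1 ≡ 7 (mod 1217)
7^2 = (7^1)^2 ≡ 7^2 = 49 ≡ 49 (mod 1217)
7^4 = (7^2)^2 ≡ 49^2 = 2401 ≡ 1184 (mod 1217)
7^8 = (7^4)^2 ≡ 1184^2 = 1401856 ≡ 1089 (mod 1217)
7^16 = (7^8)^2 ≡ 1089^2 = 1185921 ≡ 563 (mod 1217)
7^32 = (7^16)^2 ≡ 563^2 = 316969 ≡ 549 (mod 1217)
7^56 = 7^32 · 7^16 · 7^8 ≡ 549 · 563 · 1089 ≡ 317 (mod 1217).
So B = 317. Amara then computes K = B^a mod p = 317^30 mod 1217.
317^1 ≡ 317 (mod 1217)
317^2 = (317^1)^2 ≡ 317^2 = 100489 ≡ 695 (mod 1217)
317^4 = (317^2)^2 ≡ 695^2 = 483025 ≡ 1093 (mod 1217)
317^8 = (317^4)^2 ≡ 1093^2 = 1194649 ≡ 772 (mod 1217)
317^16 = (317^8)^2 ≡ 772^2 = 595984 ≡ 871 (mod 1217)
317^30 = 317^16 · 317^8 · 317^4 · 317^2 ≡ 871 · 772 · 1093 · 695 ≡ 167 (mod 1217).

167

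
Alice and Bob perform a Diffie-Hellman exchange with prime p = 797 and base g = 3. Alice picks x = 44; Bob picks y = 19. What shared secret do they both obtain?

133

Alice sends A = g^x mod p = 3^44 mod 797.
3^1 ≡ 3 (mod 797)
3^2 = (3^1)^2 ≡ 3^2 = 9 ≡ 9 (mod 797)
3^4 = (3^2)^2 ≡ 9^2 = 81 ≡ 81 (mod 797)
3^8 = (3^4)^2 ≡ 81^2 = 6561 ≡ 185 (mod 797)
3^16 = (3^8)^2 ≡ 185^2 = 34225 ≡ 751 (mod 797)
3^32 = (3^16)^2 ≡ 751^2 = 564001 ≡ 522 (mod 797)
3^44 = 3^32 · 3^8 · 3^4 ≡ 522 · 185 · 81 ≡ 412 (mod 797).
So A = 412. Bob then computes K = A^y mod p = 412^19 mod 797.
412^1 ≡ 412 (mod 797)
412^2 = (412^1)^2 ≡ 412^2 = 169744 ≡ 780 (mod 797)
412^4 = (412^2)^2 ≡ 780^2 = 608400 ≡ 289 (mod 797)
412^8 = (412^4)^2 ≡ 289^2 = 83521 ≡ 633 (mod 797)
412^16 = (412^8)^2 ≡ 633^2 = 400689 ≡ 595 (mod 797)
412^19 = 412^16 · 412^2 · 412^1 ≡ 595 · 780 · 412 ≡ 133 (mod 797).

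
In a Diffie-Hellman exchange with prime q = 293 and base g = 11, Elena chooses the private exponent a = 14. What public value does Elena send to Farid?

Public value = 11^{14} \pmod{293}.
11^1 ≡ 11 (mod 293)
11^2 = (11^1)^2 ≡ 11^2 = 121 ≡ 121 (mod 293)
11^4 = (11^2)^2 ≡ 121^2 = 14641 ≡ 284 (mod 293)
11^8 = (11^4)^2 ≡ 284^2 = 80656 ≡ 81 (mod 293)
11^14 = 11^8 · 11^4 · 11^2 ≡ 81 · 284 · 121 ≡ 277 (mod 293).

277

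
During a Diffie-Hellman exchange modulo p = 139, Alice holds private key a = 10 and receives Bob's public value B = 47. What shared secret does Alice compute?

Shared key K = 47^10 mod 139.
47^1 ≡ 47 (mod 139)
47^2 = (47^1)^2 ≡ 47^2 = 2209 ≡ 124 (mod 139)
47^4 = (47^2)^2 ≡ 124^2 = 15376 ≡ 86 (mod 139)
47^8 = (47^4)^2 ≡ 86^2 = 7396 ≡ 29 (mod 139)
47^10 = 47^8 · 47^2 ≡ 29 · 124 ≡ 121 (mod 139).

121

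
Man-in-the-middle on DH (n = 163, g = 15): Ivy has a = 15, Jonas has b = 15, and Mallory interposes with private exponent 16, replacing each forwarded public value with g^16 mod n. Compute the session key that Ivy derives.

146

Ivy receives Mallory's public value M = 15^16 mod 163 instead of the honest one.
15^1 ≡ 15 (mod 163)
15^2 = (15^1)^2 ≡ 15^2 = 225 ≡ 62 (mod 163)
15^4 = (15^2)^2 ≡ 62^2 = 3844 ≡ 95 (mod 163)
15^8 = (15^4)^2 ≡ 95^2 = 9025 ≡ 60 (mod 163)
15^16 = (15^8)^2 ≡ 60^2 = 3600 ≡ 14 (mod 163)
So M = 14. Ivy computes K = M^15 mod 163.
14^1 ≡ 14 (mod 163)
14^2 = (14^1)^2 ≡ 14^2 = 196 ≡ 33 (mod 163)
14^4 = (14^2)^2 ≡ 33^2 = 1089 ≡ 111 (mod 163)
14^8 = (14^4)^2 ≡ 111^2 = 12321 ≡ 96 (mod 163)
14^15 = 14^8 · 14^4 · 14^2 · 14^1 ≡ 96 · 111 · 33 · 14 ≡ 146 (mod 163).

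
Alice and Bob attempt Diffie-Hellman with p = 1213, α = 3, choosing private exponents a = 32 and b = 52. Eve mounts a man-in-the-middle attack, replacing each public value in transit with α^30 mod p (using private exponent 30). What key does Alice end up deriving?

1037

Alice receives Eve's public value M = 3^30 mod 1213 instead of the honest one.
3^1 ≡ 3 (mod 1213)
3^2 = (3^1)^2 ≡ 3^2 = 9 ≡ 9 (mod 1213)
3^4 = (3^2)^2 ≡ 9^2 = 81 ≡ 81 (mod 1213)
3^8 = (3^4)^2 ≡ 81^2 = 6561 ≡ 496 (mod 1213)
3^16 = (3^8)^2 ≡ 496^2 = 246016 ≡ 990 (mod 1213)
3^30 = 3^16 · 3^8 · 3^4 · 3^2 ≡ 990 · 496 · 81 · 9 ≡ 943 (mod 1213).
So M = 943. Alice computes K = M^32 mod 1213.
943^1 ≡ 943 (mod 1213)
943^2 = (943^1)^2 ≡ 943^2 = 889249 ≡ 120 (mod 1213)
943^4 = (943^2)^2 ≡ 120^2 = 14400 ≡ 1057 (mod 1213)
943^8 = (943^4)^2 ≡ 1057^2 = 1117249 ≡ 76 (mod 1213)
943^16 = (943^8)^2 ≡ 76^2 = 5776 ≡ 924 (mod 1213)
943^32 = (943^16)^2 ≡ 924^2 = 853776 ≡ 1037 (mod 1213)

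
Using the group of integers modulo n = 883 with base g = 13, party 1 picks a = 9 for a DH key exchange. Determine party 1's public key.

498

Public value = 13^9 mod 883.
13^1 ≡ 13 (mod 883)
13^2 = (13^1)^2 ≡ 13^2 = 169 ≡ 169 (mod 883)
13^4 = (13^2)^2 ≡ 169^2 = 28561 ≡ 305 (mod 883)
13^8 = (13^4)^2 ≡ 305^2 = 93025 ≡ 310 (mod 883)
13^9 = 13^8 · 13^1 ≡ 310 · 13 ≡ 498 (mod 883).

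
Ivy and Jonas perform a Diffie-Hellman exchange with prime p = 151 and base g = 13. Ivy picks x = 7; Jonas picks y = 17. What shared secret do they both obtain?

63

Jonas sends B = g^y mod p = 13^17 mod 151.
13^1 ≡ 13 (mod 151)
13^2 = (13^1)^2 ≡ 13^2 = 169 ≡ 18 (mod 151)
13^4 = (13^2)^2 ≡ 18^2 = 324 ≡ 22 (mod 151)
13^8 = (13^4)^2 ≡ 22^2 = 484 ≡ 31 (mod 151)
13^16 = (13^8)^2 ≡ 31^2 = 961 ≡ 55 (mod 151)
13^17 = 13^16 · 13^1 ≡ 55 · 13 ≡ 111 (mod 151).
So B = 111. Ivy then computes K = B^x mod p = 111^7 mod 151.
111^1 ≡ 111 (mod 151)
111^2 = (111^1)^2 ≡ 111^2 = 12321 ≡ 90 (mod 151)
111^4 = (111^2)^2 ≡ 90^2 = 8100 ≡ 97 (mod 151)
111^7 = 111^4 · 111^2 · 111^1 ≡ 97 · 90 · 111 ≡ 63 (mod 151).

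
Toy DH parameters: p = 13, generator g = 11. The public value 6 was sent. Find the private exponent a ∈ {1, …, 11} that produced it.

Try successive powers of 11 modulo 13:
11^1 ≡ 11
11^2 ≡ 4
11^3 ≡ 5
11^4 ≡ 3
11^5 ≡ 7
11^6 ≡ 12
11^7 ≡ 2
11^8 ≡ 9
11^9 ≡ 8
11^10 ≡ 10
11^11 ≡ 6
Found: a = 11.

11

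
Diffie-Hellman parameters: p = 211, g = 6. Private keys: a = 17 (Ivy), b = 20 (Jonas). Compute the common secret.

Ivy sends A = g^a mod p = 6^17 mod 211.
6^1 ≡ 6 (mod 211)
6^2 = (6^1)^2 ≡ 6^2 = 36 ≡ 36 (mod 211)
6^4 = (6^2)^2 ≡ 36^2 = 1296 ≡ 30 (mod 211)
6^8 = (6^4)^2 ≡ 30^2 = 900 ≡ 56 (mod 211)
6^16 = (6^8)^2 ≡ 56^2 = 3136 ≡ 182 (mod 211)
6^17 = 6^16 · 6^1 ≡ 182 · 6 ≡ 37 (mod 211).
So A = 37. Jonas then computes K = A^b mod p = 37^20 mod 211.
37^1 ≡ 37 (mod 211)
37^2 = (37^1)^2 ≡ 37^2 = 1369 ≡ 103 (mod 211)
37^4 = (37^2)^2 ≡ 103^2 = 10609 ≡ 59 (mod 211)
37^8 = (37^4)^2 ≡ 59^2 = 3481 ≡ 105 (mod 211)
37^16 = (37^8)^2 ≡ 105^2 = 11025 ≡ 53 (mod 211)
37^20 = 37^16 · 37^4 ≡ 53 · 59 ≡ 173 (mod 211).

173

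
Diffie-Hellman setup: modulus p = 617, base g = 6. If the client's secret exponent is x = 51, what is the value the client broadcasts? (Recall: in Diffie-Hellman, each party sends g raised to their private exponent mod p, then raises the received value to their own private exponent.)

Public value = 6^51 mod 617.
6^1 ≡ 6 (mod 617)
6^2 = (6^1)^2 ≡ 6^2 = 36 ≡ 36 (mod 617)
6^4 = (6^2)^2 ≡ 36^2 = 1296 ≡ 62 (mod 617)
6^8 = (6^4)^2 ≡ 62^2 = 3844 ≡ 142 (mod 617)
6^16 = (6^8)^2 ≡ 142^2 = 20164 ≡ 420 (mod 617)
6^32 = (6^16)^2 ≡ 420^2 = 176400 ≡ 555 (mod 617)
6^51 = 6^32 · 6^16 · 6^2 · 6^1 ≡ 555 · 420 · 36 · 6 ≡ 549 (mod 617).

549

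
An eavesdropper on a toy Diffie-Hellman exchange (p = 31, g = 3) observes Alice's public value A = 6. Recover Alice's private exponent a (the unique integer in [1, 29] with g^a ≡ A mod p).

25

Try successive powers of 3 modulo 31:
3^1 ≡ 3
3^2 ≡ 9
3^3 ≡ 27
3^4 ≡ 19
3^5 ≡ 26
3^6 ≡ 16
3^7 ≡ 17
3^8 ≡ 20
3^9 ≡ 29
3^10 ≡ 25
3^11 ≡ 13
3^12 ≡ 8
3^13 ≡ 24
3^14 ≡ 10
3^15 ≡ 30
3^16 ≡ 28
3^17 ≡ 22
3^18 ≡ 4
3^19 ≡ 12
3^20 ≡ 5
3^21 ≡ 15
3^22 ≡ 14
3^23 ≡ 11
3^24 ≡ 2
3^25 ≡ 6
Found: a = 25.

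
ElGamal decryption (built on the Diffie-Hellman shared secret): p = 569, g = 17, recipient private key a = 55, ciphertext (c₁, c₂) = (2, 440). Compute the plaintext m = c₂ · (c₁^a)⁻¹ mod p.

Shared mask s = c₁^a mod p = 2^55 mod 569.
2^1 ≡ 2 (mod 569)
2^2 = (2^1)^2 ≡ 2^2 = 4 ≡ 4 (mod 569)
2^4 = (2^2)^2 ≡ 4^2 = 16 ≡ 16 (mod 569)
2^8 = (2^4)^2 ≡ 16^2 = 256 ≡ 256 (mod 569)
2^16 = (2^8)^2 ≡ 256^2 = 65536 ≡ 101 (mod 569)
2^32 = (2^16)^2 ≡ 101^2 = 10201 ≡ 528 (mod 569)
2^55 = 2^32 · 2^16 · 2^4 · 2^2 · 2^1 ≡ 528 · 101 · 16 · 4 · 2 ≡ 260 (mod 569).
So s = 260; s⁻¹ ≡ 418 (mod 569).
m = c₂ · s⁻¹ mod 569 = 440 · 418 mod 569 = 133.

133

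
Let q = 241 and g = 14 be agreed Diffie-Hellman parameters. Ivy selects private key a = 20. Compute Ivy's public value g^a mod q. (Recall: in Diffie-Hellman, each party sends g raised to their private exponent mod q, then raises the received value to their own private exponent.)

Public value = 14^20 mod 241.
14^1 ≡ 14 (mod 241)
14^2 = (14^1)^2 ≡ 14^2 = 196 ≡ 196 (mod 241)
14^4 = (14^2)^2 ≡ 196^2 = 38416 ≡ 97 (mod 241)
14^8 = (14^4)^2 ≡ 97^2 = 9409 ≡ 10 (mod 241)
14^16 = (14^8)^2 ≡ 10^2 = 100 ≡ 100 (mod 241)
14^20 = 14^16 · 14^4 ≡ 100 · 97 ≡ 60 (mod 241).

60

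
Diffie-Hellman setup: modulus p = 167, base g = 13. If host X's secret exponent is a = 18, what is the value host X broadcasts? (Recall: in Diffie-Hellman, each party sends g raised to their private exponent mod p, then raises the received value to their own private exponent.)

Public value = 13^18 mod 167.
13^1 ≡ 13 (mod 167)
13^2 = (13^1)^2 ≡ 13^2 = 169 ≡ 2 (mod 167)
13^4 = (13^2)^2 ≡ 2^2 = 4 ≡ 4 (mod 167)
13^8 = (13^4)^2 ≡ 4^2 = 16 ≡ 16 (mod 167)
13^16 = (13^8)^2 ≡ 16^2 = 256 ≡ 89 (mod 167)
13^18 = 13^16 · 13^2 ≡ 89 · 2 ≡ 11 (mod 167).

11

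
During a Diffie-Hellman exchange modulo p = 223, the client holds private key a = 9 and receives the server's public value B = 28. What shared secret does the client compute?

132

Shared key K = 28^9 mod 223.
28^1 ≡ 28 (mod 223)
28^2 = (28^1)^2 ≡ 28^2 = 784 ≡ 115 (mod 223)
28^4 = (28^2)^2 ≡ 115^2 = 13225 ≡ 68 (mod 223)
28^8 = (28^4)^2 ≡ 68^2 = 4624 ≡ 164 (mod 223)
28^9 = 28^8 · 28^1 ≡ 164 · 28 ≡ 132 (mod 223).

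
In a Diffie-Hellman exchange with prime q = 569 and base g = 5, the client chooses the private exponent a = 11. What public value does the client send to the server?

Public value = 5^11 (mod 569).
5^1 ≡ 5 (mod 569)
5^2 = (5^1)^2 ≡ 5^2 = 25 ≡ 25 (mod 569)
5^4 = (5^2)^2 ≡ 25^2 = 625 ≡ 56 (mod 569)
5^8 = (5^4)^2 ≡ 56^2 = 3136 ≡ 291 (mod 569)
5^11 = 5^8 · 5^2 · 5^1 ≡ 291 · 25 · 5 ≡ 528 (mod 569).

528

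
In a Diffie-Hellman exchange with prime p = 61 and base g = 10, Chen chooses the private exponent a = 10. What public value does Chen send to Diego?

14

Public value = 10^10 mod 61.
10^1 ≡ 10 (mod 61)
10^2 = (10^1)^2 ≡ 10^2 = 100 ≡ 39 (mod 61)
10^4 = (10^2)^2 ≡ 39^2 = 1521 ≡ 57 (mod 61)
10^8 = (10^4)^2 ≡ 57^2 = 3249 ≡ 16 (mod 61)
10^10 = 10^8 · 10^2 ≡ 16 · 39 ≡ 14 (mod 61).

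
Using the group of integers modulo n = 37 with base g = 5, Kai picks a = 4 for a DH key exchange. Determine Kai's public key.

33

Public value = 5^4 (mod 37).
5^1 ≡ 5 (mod 37)
5^2 = (5^1)^2 ≡ 5^2 = 25 ≡ 25 (mod 37)
5^4 = (5^2)^2 ≡ 25^2 = 625 ≡ 33 (mod 37)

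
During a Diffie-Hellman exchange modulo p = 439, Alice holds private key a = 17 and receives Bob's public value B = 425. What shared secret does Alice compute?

Shared key K = 425^17 mod 439.
425^1 ≡ 425 (mod 439)
425^2 = (425^1)^2 ≡ 425^2 = 180625 ≡ 196 (mod 439)
425^4 = (425^2)^2 ≡ 196^2 = 38416 ≡ 223 (mod 439)
425^8 = (425^4)^2 ≡ 223^2 = 49729 ≡ 122 (mod 439)
425^16 = (425^8)^2 ≡ 122^2 = 14884 ≡ 397 (mod 439)
425^17 = 425^16 · 425^1 ≡ 397 · 425 ≡ 149 (mod 439).

149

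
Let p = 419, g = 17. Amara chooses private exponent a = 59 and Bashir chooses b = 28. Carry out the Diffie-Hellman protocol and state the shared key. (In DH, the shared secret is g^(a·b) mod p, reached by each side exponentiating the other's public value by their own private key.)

243

Bashir sends B = g^b mod p = 17^28 mod 419.
17^1 ≡ 17 (mod 419)
17^2 = (17^1)^2 ≡ 17^2 = 289 ≡ 289 (mod 419)
17^4 = (17^2)^2 ≡ 289^2 = 83521 ≡ 140 (mod 419)
17^8 = (17^4)^2 ≡ 140^2 = 19600 ≡ 326 (mod 419)
17^16 = (17^8)^2 ≡ 326^2 = 106276 ≡ 269 (mod 419)
17^28 = 17^16 · 17^8 · 17^4 ≡ 269 · 326 · 140 ≡ 41 (mod 419).
So B = 41. Amara then computes K = B^a mod p = 41^59 mod 419.
41^1 ≡ 41 (mod 419)
41^2 = (41^1)^2 ≡ 41^2 = 1681 ≡ 5 (mod 419)
41^4 = (41^2)^2 ≡ 5^2 = 25 ≡ 25 (mod 419)
41^8 = (41^4)^2 ≡ 25^2 = 625 ≡ 206 (mod 419)
41^16 = (41^8)^2 ≡ 206^2 = 42436 ≡ 117 (mod 419)
41^32 = (41^16)^2 ≡ 117^2 = 13689 ≡ 281 (mod 419)
41^59 = 41^32 · 41^16 · 41^8 · 41^2 · 41^1 ≡ 281 · 117 · 206 · 5 · 41 ≡ 243 (mod 419).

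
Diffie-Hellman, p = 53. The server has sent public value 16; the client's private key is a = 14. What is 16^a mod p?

Shared key K = 16^14 mod 53.
16^1 ≡ 16 (mod 53)
16^2 = (16^1)^2 ≡ 16^2 = 256 ≡ 44 (mod 53)
16^4 = (16^2)^2 ≡ 44^2 = 1936 ≡ 28 (mod 53)
16^8 = (16^4)^2 ≡ 28^2 = 784 ≡ 42 (mod 53)
16^14 = 16^8 · 16^4 · 16^2 ≡ 42 · 28 · 44 ≡ 16 (mod 53).

16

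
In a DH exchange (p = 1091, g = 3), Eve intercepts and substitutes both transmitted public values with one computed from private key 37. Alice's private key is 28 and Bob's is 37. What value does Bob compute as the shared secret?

Bob receives Eve's public value M = 3^37 mod 1091 instead of the honest one.
3^1 ≡ 3 (mod 1091)
3^2 = (3^1)^2 ≡ 3^2 = 9 ≡ 9 (mod 1091)
3^4 = (3^2)^2 ≡ 9^2 = 81 ≡ 81 (mod 1091)
3^8 = (3^4)^2 ≡ 81^2 = 6561 ≡ 15 (mod 1091)
3^16 = (3^8)^2 ≡ 15^2 = 225 ≡ 225 (mod 1091)
3^32 = (3^16)^2 ≡ 225^2 = 50625 ≡ 439 (mod 1091)
3^37 = 3^32 · 3^4 · 3^1 ≡ 439 · 81 · 3 ≡ 850 (mod 1091).
So M = 850. Bob computes K = M^37 mod 1091.
850^1 ≡ 850 (mod 1091)
850^2 = (850^1)^2 ≡ 850^2 = 722500 ≡ 258 (mod 1091)
850^4 = (850^2)^2 ≡ 258^2 = 66564 ≡ 13 (mod 1091)
850^8 = (850^4)^2 ≡ 13^2 = 169 ≡ 169 (mod 1091)
850^16 = (850^8)^2 ≡ 169^2 = 28561 ≡ 195 (mod 1091)
850^32 = (850^16)^2 ≡ 195^2 = 38025 ≡ 931 (mod 1091)
850^37 = 850^32 · 850^4 · 850^1 ≡ 931 · 13 · 850 ≡ 511 (mod 1091).

511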